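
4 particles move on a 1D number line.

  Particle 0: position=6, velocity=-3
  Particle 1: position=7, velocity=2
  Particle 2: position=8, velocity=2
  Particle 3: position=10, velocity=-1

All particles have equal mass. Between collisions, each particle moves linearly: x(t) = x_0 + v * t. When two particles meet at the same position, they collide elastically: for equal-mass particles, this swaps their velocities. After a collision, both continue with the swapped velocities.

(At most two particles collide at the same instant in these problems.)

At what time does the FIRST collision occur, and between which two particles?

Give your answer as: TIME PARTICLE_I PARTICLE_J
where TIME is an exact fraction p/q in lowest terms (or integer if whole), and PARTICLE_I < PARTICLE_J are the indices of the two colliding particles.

Pair (0,1): pos 6,7 vel -3,2 -> not approaching (rel speed -5 <= 0)
Pair (1,2): pos 7,8 vel 2,2 -> not approaching (rel speed 0 <= 0)
Pair (2,3): pos 8,10 vel 2,-1 -> gap=2, closing at 3/unit, collide at t=2/3
Earliest collision: t=2/3 between 2 and 3

Answer: 2/3 2 3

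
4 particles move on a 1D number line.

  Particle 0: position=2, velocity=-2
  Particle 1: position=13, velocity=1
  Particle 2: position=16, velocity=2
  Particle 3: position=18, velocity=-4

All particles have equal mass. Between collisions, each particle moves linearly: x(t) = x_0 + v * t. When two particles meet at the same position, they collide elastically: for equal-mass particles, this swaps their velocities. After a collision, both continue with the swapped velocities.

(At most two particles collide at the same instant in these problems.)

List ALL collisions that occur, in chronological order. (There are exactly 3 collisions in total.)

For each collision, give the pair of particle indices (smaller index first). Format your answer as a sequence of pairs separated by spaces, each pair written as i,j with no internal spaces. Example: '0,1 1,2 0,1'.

Answer: 2,3 1,2 0,1

Derivation:
Collision at t=1/3: particles 2 and 3 swap velocities; positions: p0=4/3 p1=40/3 p2=50/3 p3=50/3; velocities now: v0=-2 v1=1 v2=-4 v3=2
Collision at t=1: particles 1 and 2 swap velocities; positions: p0=0 p1=14 p2=14 p3=18; velocities now: v0=-2 v1=-4 v2=1 v3=2
Collision at t=8: particles 0 and 1 swap velocities; positions: p0=-14 p1=-14 p2=21 p3=32; velocities now: v0=-4 v1=-2 v2=1 v3=2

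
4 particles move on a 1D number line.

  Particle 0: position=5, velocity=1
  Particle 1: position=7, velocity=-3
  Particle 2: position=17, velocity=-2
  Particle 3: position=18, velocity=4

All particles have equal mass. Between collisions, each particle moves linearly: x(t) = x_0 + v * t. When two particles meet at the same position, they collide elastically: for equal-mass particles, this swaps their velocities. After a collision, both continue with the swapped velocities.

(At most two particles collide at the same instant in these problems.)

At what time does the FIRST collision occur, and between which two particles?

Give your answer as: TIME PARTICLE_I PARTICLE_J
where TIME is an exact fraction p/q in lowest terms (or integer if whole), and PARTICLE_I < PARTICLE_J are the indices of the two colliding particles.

Pair (0,1): pos 5,7 vel 1,-3 -> gap=2, closing at 4/unit, collide at t=1/2
Pair (1,2): pos 7,17 vel -3,-2 -> not approaching (rel speed -1 <= 0)
Pair (2,3): pos 17,18 vel -2,4 -> not approaching (rel speed -6 <= 0)
Earliest collision: t=1/2 between 0 and 1

Answer: 1/2 0 1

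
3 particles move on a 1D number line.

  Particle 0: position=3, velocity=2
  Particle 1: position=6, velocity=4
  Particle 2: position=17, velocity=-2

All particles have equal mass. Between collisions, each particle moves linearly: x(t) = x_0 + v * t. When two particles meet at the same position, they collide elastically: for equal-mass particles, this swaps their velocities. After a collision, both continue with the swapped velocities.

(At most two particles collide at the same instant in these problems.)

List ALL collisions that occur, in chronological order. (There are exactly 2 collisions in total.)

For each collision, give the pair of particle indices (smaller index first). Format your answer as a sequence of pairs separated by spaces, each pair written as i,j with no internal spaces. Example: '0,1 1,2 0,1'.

Answer: 1,2 0,1

Derivation:
Collision at t=11/6: particles 1 and 2 swap velocities; positions: p0=20/3 p1=40/3 p2=40/3; velocities now: v0=2 v1=-2 v2=4
Collision at t=7/2: particles 0 and 1 swap velocities; positions: p0=10 p1=10 p2=20; velocities now: v0=-2 v1=2 v2=4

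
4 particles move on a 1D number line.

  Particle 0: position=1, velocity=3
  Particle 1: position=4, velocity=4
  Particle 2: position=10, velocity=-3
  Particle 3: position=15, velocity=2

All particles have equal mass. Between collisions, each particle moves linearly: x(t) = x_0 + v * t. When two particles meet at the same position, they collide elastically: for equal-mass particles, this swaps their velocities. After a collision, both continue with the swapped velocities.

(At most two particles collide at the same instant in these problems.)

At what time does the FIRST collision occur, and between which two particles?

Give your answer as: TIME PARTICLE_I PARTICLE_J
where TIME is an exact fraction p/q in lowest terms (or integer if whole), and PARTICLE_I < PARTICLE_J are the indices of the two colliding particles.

Pair (0,1): pos 1,4 vel 3,4 -> not approaching (rel speed -1 <= 0)
Pair (1,2): pos 4,10 vel 4,-3 -> gap=6, closing at 7/unit, collide at t=6/7
Pair (2,3): pos 10,15 vel -3,2 -> not approaching (rel speed -5 <= 0)
Earliest collision: t=6/7 between 1 and 2

Answer: 6/7 1 2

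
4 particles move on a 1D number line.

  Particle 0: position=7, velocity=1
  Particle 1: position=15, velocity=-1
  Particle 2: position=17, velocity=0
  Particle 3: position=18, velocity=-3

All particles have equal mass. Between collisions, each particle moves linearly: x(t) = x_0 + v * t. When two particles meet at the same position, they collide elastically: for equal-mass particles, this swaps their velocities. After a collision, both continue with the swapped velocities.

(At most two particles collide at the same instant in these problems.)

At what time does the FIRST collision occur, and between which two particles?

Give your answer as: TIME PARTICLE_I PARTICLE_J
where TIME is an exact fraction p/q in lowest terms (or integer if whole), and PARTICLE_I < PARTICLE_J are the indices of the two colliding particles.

Pair (0,1): pos 7,15 vel 1,-1 -> gap=8, closing at 2/unit, collide at t=4
Pair (1,2): pos 15,17 vel -1,0 -> not approaching (rel speed -1 <= 0)
Pair (2,3): pos 17,18 vel 0,-3 -> gap=1, closing at 3/unit, collide at t=1/3
Earliest collision: t=1/3 between 2 and 3

Answer: 1/3 2 3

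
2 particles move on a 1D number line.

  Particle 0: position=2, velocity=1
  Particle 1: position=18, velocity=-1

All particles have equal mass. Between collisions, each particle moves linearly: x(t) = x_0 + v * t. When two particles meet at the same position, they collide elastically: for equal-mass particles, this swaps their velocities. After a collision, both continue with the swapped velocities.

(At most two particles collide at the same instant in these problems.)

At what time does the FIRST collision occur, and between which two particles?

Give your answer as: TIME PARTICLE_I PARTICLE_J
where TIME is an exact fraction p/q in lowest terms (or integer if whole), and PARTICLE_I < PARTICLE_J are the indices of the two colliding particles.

Pair (0,1): pos 2,18 vel 1,-1 -> gap=16, closing at 2/unit, collide at t=8
Earliest collision: t=8 between 0 and 1

Answer: 8 0 1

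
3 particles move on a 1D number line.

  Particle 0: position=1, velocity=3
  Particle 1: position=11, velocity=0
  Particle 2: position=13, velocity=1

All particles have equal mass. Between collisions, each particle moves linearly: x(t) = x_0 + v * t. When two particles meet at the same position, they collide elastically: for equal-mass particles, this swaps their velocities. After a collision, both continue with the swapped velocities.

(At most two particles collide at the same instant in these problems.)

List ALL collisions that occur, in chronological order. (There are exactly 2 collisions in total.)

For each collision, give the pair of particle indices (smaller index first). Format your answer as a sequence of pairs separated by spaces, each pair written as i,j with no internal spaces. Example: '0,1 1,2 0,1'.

Answer: 0,1 1,2

Derivation:
Collision at t=10/3: particles 0 and 1 swap velocities; positions: p0=11 p1=11 p2=49/3; velocities now: v0=0 v1=3 v2=1
Collision at t=6: particles 1 and 2 swap velocities; positions: p0=11 p1=19 p2=19; velocities now: v0=0 v1=1 v2=3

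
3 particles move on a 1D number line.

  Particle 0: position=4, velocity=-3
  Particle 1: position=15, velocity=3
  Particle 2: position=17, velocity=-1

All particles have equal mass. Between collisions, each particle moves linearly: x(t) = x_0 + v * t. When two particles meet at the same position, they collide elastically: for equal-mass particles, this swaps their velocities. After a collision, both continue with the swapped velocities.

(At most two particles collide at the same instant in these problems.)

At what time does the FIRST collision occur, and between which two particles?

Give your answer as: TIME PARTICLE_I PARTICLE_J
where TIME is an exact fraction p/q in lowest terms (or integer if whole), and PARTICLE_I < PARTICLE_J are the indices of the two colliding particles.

Pair (0,1): pos 4,15 vel -3,3 -> not approaching (rel speed -6 <= 0)
Pair (1,2): pos 15,17 vel 3,-1 -> gap=2, closing at 4/unit, collide at t=1/2
Earliest collision: t=1/2 between 1 and 2

Answer: 1/2 1 2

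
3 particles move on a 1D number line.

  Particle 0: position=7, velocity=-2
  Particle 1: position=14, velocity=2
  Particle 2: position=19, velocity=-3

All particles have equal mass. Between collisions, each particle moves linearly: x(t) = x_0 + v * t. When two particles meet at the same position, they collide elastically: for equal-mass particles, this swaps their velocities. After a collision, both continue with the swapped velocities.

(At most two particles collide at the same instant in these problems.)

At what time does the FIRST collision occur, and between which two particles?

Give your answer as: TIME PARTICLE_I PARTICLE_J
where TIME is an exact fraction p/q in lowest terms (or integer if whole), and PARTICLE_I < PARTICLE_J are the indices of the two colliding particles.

Pair (0,1): pos 7,14 vel -2,2 -> not approaching (rel speed -4 <= 0)
Pair (1,2): pos 14,19 vel 2,-3 -> gap=5, closing at 5/unit, collide at t=1
Earliest collision: t=1 between 1 and 2

Answer: 1 1 2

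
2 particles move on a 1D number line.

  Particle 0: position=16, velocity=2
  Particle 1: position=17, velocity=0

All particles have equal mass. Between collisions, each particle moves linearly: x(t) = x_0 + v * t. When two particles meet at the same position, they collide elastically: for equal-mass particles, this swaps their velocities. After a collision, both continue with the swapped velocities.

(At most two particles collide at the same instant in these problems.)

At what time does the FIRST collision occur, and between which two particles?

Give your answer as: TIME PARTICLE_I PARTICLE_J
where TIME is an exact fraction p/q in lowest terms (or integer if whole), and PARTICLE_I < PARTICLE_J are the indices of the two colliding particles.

Pair (0,1): pos 16,17 vel 2,0 -> gap=1, closing at 2/unit, collide at t=1/2
Earliest collision: t=1/2 between 0 and 1

Answer: 1/2 0 1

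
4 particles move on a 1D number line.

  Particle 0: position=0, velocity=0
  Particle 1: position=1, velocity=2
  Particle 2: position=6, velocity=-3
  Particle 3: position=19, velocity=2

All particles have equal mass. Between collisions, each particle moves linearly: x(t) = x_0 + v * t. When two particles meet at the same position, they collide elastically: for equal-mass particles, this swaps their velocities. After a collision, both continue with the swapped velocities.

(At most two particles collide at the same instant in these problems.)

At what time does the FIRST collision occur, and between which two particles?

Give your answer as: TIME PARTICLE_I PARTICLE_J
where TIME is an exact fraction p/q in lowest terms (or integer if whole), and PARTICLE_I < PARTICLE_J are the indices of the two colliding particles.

Answer: 1 1 2

Derivation:
Pair (0,1): pos 0,1 vel 0,2 -> not approaching (rel speed -2 <= 0)
Pair (1,2): pos 1,6 vel 2,-3 -> gap=5, closing at 5/unit, collide at t=1
Pair (2,3): pos 6,19 vel -3,2 -> not approaching (rel speed -5 <= 0)
Earliest collision: t=1 between 1 and 2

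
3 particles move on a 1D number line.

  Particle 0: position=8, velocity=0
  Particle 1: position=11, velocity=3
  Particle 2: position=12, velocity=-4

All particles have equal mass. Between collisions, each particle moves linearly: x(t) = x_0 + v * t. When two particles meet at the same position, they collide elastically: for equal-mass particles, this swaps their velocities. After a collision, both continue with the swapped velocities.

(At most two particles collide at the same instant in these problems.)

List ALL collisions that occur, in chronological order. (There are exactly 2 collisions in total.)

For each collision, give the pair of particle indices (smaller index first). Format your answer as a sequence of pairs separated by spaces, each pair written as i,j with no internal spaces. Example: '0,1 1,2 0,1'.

Answer: 1,2 0,1

Derivation:
Collision at t=1/7: particles 1 and 2 swap velocities; positions: p0=8 p1=80/7 p2=80/7; velocities now: v0=0 v1=-4 v2=3
Collision at t=1: particles 0 and 1 swap velocities; positions: p0=8 p1=8 p2=14; velocities now: v0=-4 v1=0 v2=3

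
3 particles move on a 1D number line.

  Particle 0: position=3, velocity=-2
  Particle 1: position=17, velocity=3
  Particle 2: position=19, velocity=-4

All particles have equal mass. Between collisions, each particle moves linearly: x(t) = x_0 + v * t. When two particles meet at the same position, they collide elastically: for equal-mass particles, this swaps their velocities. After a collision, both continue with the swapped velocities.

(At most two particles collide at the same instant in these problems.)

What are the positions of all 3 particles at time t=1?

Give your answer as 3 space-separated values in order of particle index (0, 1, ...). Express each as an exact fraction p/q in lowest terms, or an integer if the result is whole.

Answer: 1 15 20

Derivation:
Collision at t=2/7: particles 1 and 2 swap velocities; positions: p0=17/7 p1=125/7 p2=125/7; velocities now: v0=-2 v1=-4 v2=3
Advance to t=1 (no further collisions before then); velocities: v0=-2 v1=-4 v2=3; positions = 1 15 20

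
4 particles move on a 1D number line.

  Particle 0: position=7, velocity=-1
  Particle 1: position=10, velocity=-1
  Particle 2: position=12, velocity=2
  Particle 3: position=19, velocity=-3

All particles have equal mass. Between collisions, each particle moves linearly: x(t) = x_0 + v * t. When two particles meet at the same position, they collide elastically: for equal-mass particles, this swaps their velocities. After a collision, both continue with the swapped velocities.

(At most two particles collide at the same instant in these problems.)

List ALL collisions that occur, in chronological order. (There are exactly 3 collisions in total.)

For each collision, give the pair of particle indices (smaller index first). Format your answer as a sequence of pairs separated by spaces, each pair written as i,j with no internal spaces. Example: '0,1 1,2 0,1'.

Collision at t=7/5: particles 2 and 3 swap velocities; positions: p0=28/5 p1=43/5 p2=74/5 p3=74/5; velocities now: v0=-1 v1=-1 v2=-3 v3=2
Collision at t=9/2: particles 1 and 2 swap velocities; positions: p0=5/2 p1=11/2 p2=11/2 p3=21; velocities now: v0=-1 v1=-3 v2=-1 v3=2
Collision at t=6: particles 0 and 1 swap velocities; positions: p0=1 p1=1 p2=4 p3=24; velocities now: v0=-3 v1=-1 v2=-1 v3=2

Answer: 2,3 1,2 0,1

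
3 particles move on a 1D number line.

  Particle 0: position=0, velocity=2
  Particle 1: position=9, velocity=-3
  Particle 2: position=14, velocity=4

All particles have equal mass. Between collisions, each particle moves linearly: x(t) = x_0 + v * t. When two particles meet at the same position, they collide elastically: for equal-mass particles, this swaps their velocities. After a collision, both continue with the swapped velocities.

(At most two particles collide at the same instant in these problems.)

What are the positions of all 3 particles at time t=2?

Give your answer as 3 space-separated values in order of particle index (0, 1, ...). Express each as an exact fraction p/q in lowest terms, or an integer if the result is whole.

Collision at t=9/5: particles 0 and 1 swap velocities; positions: p0=18/5 p1=18/5 p2=106/5; velocities now: v0=-3 v1=2 v2=4
Advance to t=2 (no further collisions before then); velocities: v0=-3 v1=2 v2=4; positions = 3 4 22

Answer: 3 4 22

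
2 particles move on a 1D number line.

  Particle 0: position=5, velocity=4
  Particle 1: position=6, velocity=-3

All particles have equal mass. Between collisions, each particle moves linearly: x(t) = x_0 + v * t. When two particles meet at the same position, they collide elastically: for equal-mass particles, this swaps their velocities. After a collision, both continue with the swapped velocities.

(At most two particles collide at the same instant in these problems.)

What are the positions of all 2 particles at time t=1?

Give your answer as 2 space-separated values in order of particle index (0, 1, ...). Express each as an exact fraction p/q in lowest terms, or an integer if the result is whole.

Collision at t=1/7: particles 0 and 1 swap velocities; positions: p0=39/7 p1=39/7; velocities now: v0=-3 v1=4
Advance to t=1 (no further collisions before then); velocities: v0=-3 v1=4; positions = 3 9

Answer: 3 9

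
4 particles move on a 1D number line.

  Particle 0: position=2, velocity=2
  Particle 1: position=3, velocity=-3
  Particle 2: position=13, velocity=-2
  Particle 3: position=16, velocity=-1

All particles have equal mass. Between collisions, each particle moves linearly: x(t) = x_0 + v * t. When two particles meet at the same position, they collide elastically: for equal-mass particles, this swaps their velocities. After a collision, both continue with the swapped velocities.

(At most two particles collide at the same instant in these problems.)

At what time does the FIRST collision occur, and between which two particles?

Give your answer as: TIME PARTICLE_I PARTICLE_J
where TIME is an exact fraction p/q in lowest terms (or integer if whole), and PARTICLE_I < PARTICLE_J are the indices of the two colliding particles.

Pair (0,1): pos 2,3 vel 2,-3 -> gap=1, closing at 5/unit, collide at t=1/5
Pair (1,2): pos 3,13 vel -3,-2 -> not approaching (rel speed -1 <= 0)
Pair (2,3): pos 13,16 vel -2,-1 -> not approaching (rel speed -1 <= 0)
Earliest collision: t=1/5 between 0 and 1

Answer: 1/5 0 1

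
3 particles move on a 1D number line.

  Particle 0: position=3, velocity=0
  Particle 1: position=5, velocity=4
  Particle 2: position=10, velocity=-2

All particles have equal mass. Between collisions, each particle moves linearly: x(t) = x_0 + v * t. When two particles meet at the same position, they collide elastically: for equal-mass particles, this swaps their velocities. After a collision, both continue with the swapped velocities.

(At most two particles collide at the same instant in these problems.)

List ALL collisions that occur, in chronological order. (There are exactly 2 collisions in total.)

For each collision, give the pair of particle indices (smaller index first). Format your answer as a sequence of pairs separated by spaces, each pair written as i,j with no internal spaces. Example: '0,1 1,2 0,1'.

Collision at t=5/6: particles 1 and 2 swap velocities; positions: p0=3 p1=25/3 p2=25/3; velocities now: v0=0 v1=-2 v2=4
Collision at t=7/2: particles 0 and 1 swap velocities; positions: p0=3 p1=3 p2=19; velocities now: v0=-2 v1=0 v2=4

Answer: 1,2 0,1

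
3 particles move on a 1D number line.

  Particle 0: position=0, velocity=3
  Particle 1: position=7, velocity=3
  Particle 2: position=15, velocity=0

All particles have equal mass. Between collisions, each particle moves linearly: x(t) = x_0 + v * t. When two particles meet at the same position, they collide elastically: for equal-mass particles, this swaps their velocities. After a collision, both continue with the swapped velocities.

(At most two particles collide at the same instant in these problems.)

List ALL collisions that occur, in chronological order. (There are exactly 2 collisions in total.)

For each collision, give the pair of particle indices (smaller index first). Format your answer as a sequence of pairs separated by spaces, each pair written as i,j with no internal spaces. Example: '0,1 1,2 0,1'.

Answer: 1,2 0,1

Derivation:
Collision at t=8/3: particles 1 and 2 swap velocities; positions: p0=8 p1=15 p2=15; velocities now: v0=3 v1=0 v2=3
Collision at t=5: particles 0 and 1 swap velocities; positions: p0=15 p1=15 p2=22; velocities now: v0=0 v1=3 v2=3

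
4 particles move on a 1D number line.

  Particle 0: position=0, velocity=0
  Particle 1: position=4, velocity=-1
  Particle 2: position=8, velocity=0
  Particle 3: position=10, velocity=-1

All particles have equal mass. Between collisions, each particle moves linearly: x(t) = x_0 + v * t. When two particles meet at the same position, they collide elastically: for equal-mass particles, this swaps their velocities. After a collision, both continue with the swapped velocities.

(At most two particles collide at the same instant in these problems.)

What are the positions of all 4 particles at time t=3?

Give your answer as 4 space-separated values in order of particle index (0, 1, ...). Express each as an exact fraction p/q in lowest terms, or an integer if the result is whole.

Collision at t=2: particles 2 and 3 swap velocities; positions: p0=0 p1=2 p2=8 p3=8; velocities now: v0=0 v1=-1 v2=-1 v3=0
Advance to t=3 (no further collisions before then); velocities: v0=0 v1=-1 v2=-1 v3=0; positions = 0 1 7 8

Answer: 0 1 7 8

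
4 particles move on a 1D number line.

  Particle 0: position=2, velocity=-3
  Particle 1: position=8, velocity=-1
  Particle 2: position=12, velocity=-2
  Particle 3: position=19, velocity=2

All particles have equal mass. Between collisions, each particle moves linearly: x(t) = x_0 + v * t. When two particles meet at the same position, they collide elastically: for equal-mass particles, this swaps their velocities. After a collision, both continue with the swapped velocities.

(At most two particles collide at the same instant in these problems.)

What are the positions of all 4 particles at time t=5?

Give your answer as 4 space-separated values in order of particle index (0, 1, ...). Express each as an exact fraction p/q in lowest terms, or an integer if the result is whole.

Answer: -13 2 3 29

Derivation:
Collision at t=4: particles 1 and 2 swap velocities; positions: p0=-10 p1=4 p2=4 p3=27; velocities now: v0=-3 v1=-2 v2=-1 v3=2
Advance to t=5 (no further collisions before then); velocities: v0=-3 v1=-2 v2=-1 v3=2; positions = -13 2 3 29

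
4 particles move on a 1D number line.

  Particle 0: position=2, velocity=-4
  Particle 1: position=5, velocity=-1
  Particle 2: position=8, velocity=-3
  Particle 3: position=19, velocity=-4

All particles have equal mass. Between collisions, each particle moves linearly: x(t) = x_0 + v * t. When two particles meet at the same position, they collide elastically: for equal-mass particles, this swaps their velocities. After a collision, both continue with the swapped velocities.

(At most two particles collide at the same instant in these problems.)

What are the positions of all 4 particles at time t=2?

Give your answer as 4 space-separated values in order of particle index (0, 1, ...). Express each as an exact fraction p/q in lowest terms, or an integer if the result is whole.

Answer: -6 2 3 11

Derivation:
Collision at t=3/2: particles 1 and 2 swap velocities; positions: p0=-4 p1=7/2 p2=7/2 p3=13; velocities now: v0=-4 v1=-3 v2=-1 v3=-4
Advance to t=2 (no further collisions before then); velocities: v0=-4 v1=-3 v2=-1 v3=-4; positions = -6 2 3 11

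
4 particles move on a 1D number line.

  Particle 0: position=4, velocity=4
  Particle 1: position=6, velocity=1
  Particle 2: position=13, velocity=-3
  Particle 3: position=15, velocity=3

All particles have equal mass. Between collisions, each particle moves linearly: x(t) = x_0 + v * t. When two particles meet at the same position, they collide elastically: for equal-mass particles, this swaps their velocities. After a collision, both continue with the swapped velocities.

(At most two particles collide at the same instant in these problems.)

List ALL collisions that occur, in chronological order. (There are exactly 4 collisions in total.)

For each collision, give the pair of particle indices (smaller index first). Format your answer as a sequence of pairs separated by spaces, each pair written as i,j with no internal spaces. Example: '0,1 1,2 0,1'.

Collision at t=2/3: particles 0 and 1 swap velocities; positions: p0=20/3 p1=20/3 p2=11 p3=17; velocities now: v0=1 v1=4 v2=-3 v3=3
Collision at t=9/7: particles 1 and 2 swap velocities; positions: p0=51/7 p1=64/7 p2=64/7 p3=132/7; velocities now: v0=1 v1=-3 v2=4 v3=3
Collision at t=7/4: particles 0 and 1 swap velocities; positions: p0=31/4 p1=31/4 p2=11 p3=81/4; velocities now: v0=-3 v1=1 v2=4 v3=3
Collision at t=11: particles 2 and 3 swap velocities; positions: p0=-20 p1=17 p2=48 p3=48; velocities now: v0=-3 v1=1 v2=3 v3=4

Answer: 0,1 1,2 0,1 2,3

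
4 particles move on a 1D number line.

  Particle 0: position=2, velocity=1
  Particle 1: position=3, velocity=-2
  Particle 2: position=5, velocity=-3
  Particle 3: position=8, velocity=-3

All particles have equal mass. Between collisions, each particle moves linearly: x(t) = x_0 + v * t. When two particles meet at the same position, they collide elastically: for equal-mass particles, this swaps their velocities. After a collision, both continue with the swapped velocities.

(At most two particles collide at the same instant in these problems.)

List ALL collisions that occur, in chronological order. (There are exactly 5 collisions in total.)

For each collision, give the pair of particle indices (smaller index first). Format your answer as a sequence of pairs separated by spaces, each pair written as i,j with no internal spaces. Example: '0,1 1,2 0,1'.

Collision at t=1/3: particles 0 and 1 swap velocities; positions: p0=7/3 p1=7/3 p2=4 p3=7; velocities now: v0=-2 v1=1 v2=-3 v3=-3
Collision at t=3/4: particles 1 and 2 swap velocities; positions: p0=3/2 p1=11/4 p2=11/4 p3=23/4; velocities now: v0=-2 v1=-3 v2=1 v3=-3
Collision at t=3/2: particles 2 and 3 swap velocities; positions: p0=0 p1=1/2 p2=7/2 p3=7/2; velocities now: v0=-2 v1=-3 v2=-3 v3=1
Collision at t=2: particles 0 and 1 swap velocities; positions: p0=-1 p1=-1 p2=2 p3=4; velocities now: v0=-3 v1=-2 v2=-3 v3=1
Collision at t=5: particles 1 and 2 swap velocities; positions: p0=-10 p1=-7 p2=-7 p3=7; velocities now: v0=-3 v1=-3 v2=-2 v3=1

Answer: 0,1 1,2 2,3 0,1 1,2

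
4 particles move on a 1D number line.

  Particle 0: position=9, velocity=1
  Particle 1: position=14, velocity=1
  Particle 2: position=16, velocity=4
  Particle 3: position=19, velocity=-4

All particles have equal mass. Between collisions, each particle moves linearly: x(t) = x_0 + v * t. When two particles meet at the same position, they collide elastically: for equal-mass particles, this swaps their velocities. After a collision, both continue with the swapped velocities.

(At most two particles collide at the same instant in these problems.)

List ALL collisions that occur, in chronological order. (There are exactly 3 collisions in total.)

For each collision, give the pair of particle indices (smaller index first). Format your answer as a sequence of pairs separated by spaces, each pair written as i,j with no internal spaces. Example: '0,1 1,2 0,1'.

Answer: 2,3 1,2 0,1

Derivation:
Collision at t=3/8: particles 2 and 3 swap velocities; positions: p0=75/8 p1=115/8 p2=35/2 p3=35/2; velocities now: v0=1 v1=1 v2=-4 v3=4
Collision at t=1: particles 1 and 2 swap velocities; positions: p0=10 p1=15 p2=15 p3=20; velocities now: v0=1 v1=-4 v2=1 v3=4
Collision at t=2: particles 0 and 1 swap velocities; positions: p0=11 p1=11 p2=16 p3=24; velocities now: v0=-4 v1=1 v2=1 v3=4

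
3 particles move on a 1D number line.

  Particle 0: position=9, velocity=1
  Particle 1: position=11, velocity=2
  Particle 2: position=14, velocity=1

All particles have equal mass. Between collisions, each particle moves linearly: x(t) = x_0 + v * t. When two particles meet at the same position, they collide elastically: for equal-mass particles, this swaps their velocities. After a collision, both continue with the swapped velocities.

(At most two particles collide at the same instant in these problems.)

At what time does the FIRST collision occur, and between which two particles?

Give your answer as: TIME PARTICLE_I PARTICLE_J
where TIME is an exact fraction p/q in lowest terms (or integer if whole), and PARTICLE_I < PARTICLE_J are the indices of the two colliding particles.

Pair (0,1): pos 9,11 vel 1,2 -> not approaching (rel speed -1 <= 0)
Pair (1,2): pos 11,14 vel 2,1 -> gap=3, closing at 1/unit, collide at t=3
Earliest collision: t=3 between 1 and 2

Answer: 3 1 2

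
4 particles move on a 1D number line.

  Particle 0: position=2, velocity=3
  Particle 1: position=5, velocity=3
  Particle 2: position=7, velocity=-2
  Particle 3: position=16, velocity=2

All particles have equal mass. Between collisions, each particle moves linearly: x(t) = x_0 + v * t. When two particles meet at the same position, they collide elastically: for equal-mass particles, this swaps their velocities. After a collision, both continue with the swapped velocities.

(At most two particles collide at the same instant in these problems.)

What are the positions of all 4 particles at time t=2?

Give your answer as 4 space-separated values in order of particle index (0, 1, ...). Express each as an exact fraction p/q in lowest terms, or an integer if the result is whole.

Answer: 3 8 11 20

Derivation:
Collision at t=2/5: particles 1 and 2 swap velocities; positions: p0=16/5 p1=31/5 p2=31/5 p3=84/5; velocities now: v0=3 v1=-2 v2=3 v3=2
Collision at t=1: particles 0 and 1 swap velocities; positions: p0=5 p1=5 p2=8 p3=18; velocities now: v0=-2 v1=3 v2=3 v3=2
Advance to t=2 (no further collisions before then); velocities: v0=-2 v1=3 v2=3 v3=2; positions = 3 8 11 20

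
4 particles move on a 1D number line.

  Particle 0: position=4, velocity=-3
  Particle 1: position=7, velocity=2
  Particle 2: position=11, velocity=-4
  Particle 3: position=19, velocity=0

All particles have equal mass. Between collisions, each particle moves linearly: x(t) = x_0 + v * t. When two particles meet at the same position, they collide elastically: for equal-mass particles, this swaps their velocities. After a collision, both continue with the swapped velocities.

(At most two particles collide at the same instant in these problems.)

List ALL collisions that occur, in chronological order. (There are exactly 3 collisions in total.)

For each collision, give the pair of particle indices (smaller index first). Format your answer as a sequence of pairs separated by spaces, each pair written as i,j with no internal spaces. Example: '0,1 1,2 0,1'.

Answer: 1,2 2,3 0,1

Derivation:
Collision at t=2/3: particles 1 and 2 swap velocities; positions: p0=2 p1=25/3 p2=25/3 p3=19; velocities now: v0=-3 v1=-4 v2=2 v3=0
Collision at t=6: particles 2 and 3 swap velocities; positions: p0=-14 p1=-13 p2=19 p3=19; velocities now: v0=-3 v1=-4 v2=0 v3=2
Collision at t=7: particles 0 and 1 swap velocities; positions: p0=-17 p1=-17 p2=19 p3=21; velocities now: v0=-4 v1=-3 v2=0 v3=2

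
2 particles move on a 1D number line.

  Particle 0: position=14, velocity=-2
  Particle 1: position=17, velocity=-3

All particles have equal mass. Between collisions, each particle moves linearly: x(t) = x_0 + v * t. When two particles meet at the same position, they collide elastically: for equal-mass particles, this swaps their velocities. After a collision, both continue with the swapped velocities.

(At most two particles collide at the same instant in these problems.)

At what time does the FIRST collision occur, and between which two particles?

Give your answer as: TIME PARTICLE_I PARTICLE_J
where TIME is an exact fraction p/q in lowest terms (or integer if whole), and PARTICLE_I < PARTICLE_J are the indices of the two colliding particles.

Pair (0,1): pos 14,17 vel -2,-3 -> gap=3, closing at 1/unit, collide at t=3
Earliest collision: t=3 between 0 and 1

Answer: 3 0 1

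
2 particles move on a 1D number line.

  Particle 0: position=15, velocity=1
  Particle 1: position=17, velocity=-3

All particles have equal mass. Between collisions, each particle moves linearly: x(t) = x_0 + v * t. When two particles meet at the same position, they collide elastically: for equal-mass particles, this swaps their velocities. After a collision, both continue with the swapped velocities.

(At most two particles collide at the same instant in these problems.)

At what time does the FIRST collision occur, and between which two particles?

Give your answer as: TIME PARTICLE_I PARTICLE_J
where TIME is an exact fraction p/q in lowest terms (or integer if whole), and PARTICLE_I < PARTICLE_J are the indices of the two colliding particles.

Answer: 1/2 0 1

Derivation:
Pair (0,1): pos 15,17 vel 1,-3 -> gap=2, closing at 4/unit, collide at t=1/2
Earliest collision: t=1/2 between 0 and 1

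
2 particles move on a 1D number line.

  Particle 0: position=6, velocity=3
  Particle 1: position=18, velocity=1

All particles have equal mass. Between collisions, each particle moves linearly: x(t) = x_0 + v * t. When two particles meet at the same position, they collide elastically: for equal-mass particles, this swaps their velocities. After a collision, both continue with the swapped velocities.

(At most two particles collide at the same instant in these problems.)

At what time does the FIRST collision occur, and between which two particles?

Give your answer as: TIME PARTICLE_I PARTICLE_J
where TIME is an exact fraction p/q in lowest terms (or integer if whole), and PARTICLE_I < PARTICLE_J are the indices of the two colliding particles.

Answer: 6 0 1

Derivation:
Pair (0,1): pos 6,18 vel 3,1 -> gap=12, closing at 2/unit, collide at t=6
Earliest collision: t=6 between 0 and 1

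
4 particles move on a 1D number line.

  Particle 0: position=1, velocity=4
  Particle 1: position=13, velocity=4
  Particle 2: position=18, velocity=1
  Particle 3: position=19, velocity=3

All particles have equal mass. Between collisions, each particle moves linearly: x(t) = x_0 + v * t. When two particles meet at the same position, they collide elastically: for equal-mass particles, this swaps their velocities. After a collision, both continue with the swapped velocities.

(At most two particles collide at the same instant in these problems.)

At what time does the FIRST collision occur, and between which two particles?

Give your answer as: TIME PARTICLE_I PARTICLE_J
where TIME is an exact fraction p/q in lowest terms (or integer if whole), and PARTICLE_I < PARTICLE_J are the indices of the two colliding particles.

Pair (0,1): pos 1,13 vel 4,4 -> not approaching (rel speed 0 <= 0)
Pair (1,2): pos 13,18 vel 4,1 -> gap=5, closing at 3/unit, collide at t=5/3
Pair (2,3): pos 18,19 vel 1,3 -> not approaching (rel speed -2 <= 0)
Earliest collision: t=5/3 between 1 and 2

Answer: 5/3 1 2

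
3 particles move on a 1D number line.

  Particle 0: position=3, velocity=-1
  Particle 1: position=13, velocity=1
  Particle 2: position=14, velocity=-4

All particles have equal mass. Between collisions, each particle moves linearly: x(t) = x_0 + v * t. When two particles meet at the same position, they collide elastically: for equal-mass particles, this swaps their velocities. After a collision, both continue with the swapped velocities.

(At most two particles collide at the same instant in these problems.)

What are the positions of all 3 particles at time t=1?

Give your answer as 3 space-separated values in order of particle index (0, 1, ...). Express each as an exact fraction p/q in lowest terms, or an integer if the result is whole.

Answer: 2 10 14

Derivation:
Collision at t=1/5: particles 1 and 2 swap velocities; positions: p0=14/5 p1=66/5 p2=66/5; velocities now: v0=-1 v1=-4 v2=1
Advance to t=1 (no further collisions before then); velocities: v0=-1 v1=-4 v2=1; positions = 2 10 14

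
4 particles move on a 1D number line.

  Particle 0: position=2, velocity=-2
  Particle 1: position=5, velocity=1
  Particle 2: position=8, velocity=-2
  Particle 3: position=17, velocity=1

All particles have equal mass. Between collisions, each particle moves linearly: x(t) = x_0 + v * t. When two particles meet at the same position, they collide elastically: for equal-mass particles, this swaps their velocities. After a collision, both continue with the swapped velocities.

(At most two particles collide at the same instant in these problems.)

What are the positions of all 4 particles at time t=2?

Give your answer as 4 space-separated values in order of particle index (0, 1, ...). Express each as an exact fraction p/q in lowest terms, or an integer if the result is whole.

Collision at t=1: particles 1 and 2 swap velocities; positions: p0=0 p1=6 p2=6 p3=18; velocities now: v0=-2 v1=-2 v2=1 v3=1
Advance to t=2 (no further collisions before then); velocities: v0=-2 v1=-2 v2=1 v3=1; positions = -2 4 7 19

Answer: -2 4 7 19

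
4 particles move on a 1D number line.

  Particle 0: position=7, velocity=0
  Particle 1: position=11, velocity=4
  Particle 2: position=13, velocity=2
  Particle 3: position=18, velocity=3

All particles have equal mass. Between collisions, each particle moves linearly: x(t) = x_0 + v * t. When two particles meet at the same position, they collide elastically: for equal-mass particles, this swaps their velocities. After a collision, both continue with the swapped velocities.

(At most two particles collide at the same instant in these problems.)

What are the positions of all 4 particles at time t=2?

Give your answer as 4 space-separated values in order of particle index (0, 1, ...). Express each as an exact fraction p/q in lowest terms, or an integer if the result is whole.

Answer: 7 17 19 24

Derivation:
Collision at t=1: particles 1 and 2 swap velocities; positions: p0=7 p1=15 p2=15 p3=21; velocities now: v0=0 v1=2 v2=4 v3=3
Advance to t=2 (no further collisions before then); velocities: v0=0 v1=2 v2=4 v3=3; positions = 7 17 19 24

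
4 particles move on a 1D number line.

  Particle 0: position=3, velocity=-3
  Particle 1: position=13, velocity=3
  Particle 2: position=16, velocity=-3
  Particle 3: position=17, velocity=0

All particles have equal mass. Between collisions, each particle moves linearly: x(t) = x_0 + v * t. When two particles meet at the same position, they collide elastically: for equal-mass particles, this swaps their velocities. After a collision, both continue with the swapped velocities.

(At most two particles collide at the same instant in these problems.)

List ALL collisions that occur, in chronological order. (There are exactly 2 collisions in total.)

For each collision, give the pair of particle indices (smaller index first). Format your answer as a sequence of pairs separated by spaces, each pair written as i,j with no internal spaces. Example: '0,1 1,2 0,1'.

Answer: 1,2 2,3

Derivation:
Collision at t=1/2: particles 1 and 2 swap velocities; positions: p0=3/2 p1=29/2 p2=29/2 p3=17; velocities now: v0=-3 v1=-3 v2=3 v3=0
Collision at t=4/3: particles 2 and 3 swap velocities; positions: p0=-1 p1=12 p2=17 p3=17; velocities now: v0=-3 v1=-3 v2=0 v3=3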